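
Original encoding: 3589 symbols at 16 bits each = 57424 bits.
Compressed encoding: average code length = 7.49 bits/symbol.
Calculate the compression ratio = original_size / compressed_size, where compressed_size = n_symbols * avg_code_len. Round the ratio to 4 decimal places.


original_size = n_symbols * orig_bits = 3589 * 16 = 57424 bits
compressed_size = n_symbols * avg_code_len = 3589 * 7.49 = 26881.61 bits
ratio = original_size / compressed_size = 57424 / 26881.61 = 2.1362

Compression ratio = 2.1362


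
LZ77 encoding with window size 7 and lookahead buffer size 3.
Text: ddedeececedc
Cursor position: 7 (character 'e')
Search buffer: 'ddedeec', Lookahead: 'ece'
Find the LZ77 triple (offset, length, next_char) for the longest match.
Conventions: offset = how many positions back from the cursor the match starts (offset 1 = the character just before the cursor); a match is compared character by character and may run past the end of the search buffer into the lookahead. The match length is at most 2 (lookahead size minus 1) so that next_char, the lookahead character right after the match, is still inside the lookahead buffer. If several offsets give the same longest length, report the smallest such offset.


Try each offset into the search buffer:
  offset=1 (pos 6, char 'c'): match length 0
  offset=2 (pos 5, char 'e'): match length 2
  offset=3 (pos 4, char 'e'): match length 1
  offset=4 (pos 3, char 'd'): match length 0
  offset=5 (pos 2, char 'e'): match length 1
  offset=6 (pos 1, char 'd'): match length 0
  offset=7 (pos 0, char 'd'): match length 0
Longest match has length 2 at offset 2.
next_char = character at position 7 + 2 = 9 -> 'e'

Best match: offset=2, length=2 (matching 'ec' starting at position 5)
LZ77 triple: (2, 2, 'e')


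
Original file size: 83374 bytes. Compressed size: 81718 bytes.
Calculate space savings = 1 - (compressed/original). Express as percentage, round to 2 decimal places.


ratio = compressed/original = 81718/83374 = 0.980138
savings = 1 - ratio = 1 - 0.980138 = 0.019862
as a percentage: 0.019862 * 100 = 1.99%

Space savings = 1 - 81718/83374 = 1.99%


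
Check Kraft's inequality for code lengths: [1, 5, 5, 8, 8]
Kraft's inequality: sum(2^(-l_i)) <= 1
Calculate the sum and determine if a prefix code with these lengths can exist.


Sum = 2^(-1) + 2^(-5) + 2^(-5) + 2^(-8) + 2^(-8)
    = 0.5 + 0.03125 + 0.03125 + 0.00390625 + 0.00390625
    = 146/256 = 0.5703125
Since 0.5703125 <= 1, Kraft's inequality IS satisfied.
A prefix code with these lengths CAN exist.

Kraft sum = 0.5703125. Satisfied.


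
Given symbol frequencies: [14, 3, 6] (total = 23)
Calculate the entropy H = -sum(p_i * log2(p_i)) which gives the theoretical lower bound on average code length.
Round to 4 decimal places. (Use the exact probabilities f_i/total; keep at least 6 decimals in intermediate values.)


Per-symbol terms -p_i * log2(p_i) with p_i = f_i/23:
  p = 14/23 = 0.608696: log2(p) = -0.716207, -p*log2(p) = 0.435952
  p = 3/23 = 0.130435: log2(p) = -2.938599, -p*log2(p) = 0.383296
  p = 6/23 = 0.260870: log2(p) = -1.938599, -p*log2(p) = 0.505722
H = 0.435952 + 0.383296 + 0.505722 = 1.324970

H = 1.325 bits/symbol


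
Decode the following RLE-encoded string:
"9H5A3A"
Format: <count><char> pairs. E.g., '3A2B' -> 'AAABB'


Expanding each <count><char> pair:
  9H -> 'HHHHHHHHH'
  5A -> 'AAAAA'
  3A -> 'AAA'

Decoded = HHHHHHHHHAAAAAAAA


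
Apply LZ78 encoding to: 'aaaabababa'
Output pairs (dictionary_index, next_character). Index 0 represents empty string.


LZ78 encoding steps:
Dictionary: {0: ''}
Step 1: w='' (idx 0), next='a' -> output (0, 'a'), add 'a' as idx 1
Step 2: w='a' (idx 1), next='a' -> output (1, 'a'), add 'aa' as idx 2
Step 3: w='a' (idx 1), next='b' -> output (1, 'b'), add 'ab' as idx 3
Step 4: w='ab' (idx 3), next='a' -> output (3, 'a'), add 'aba' as idx 4
Step 5: w='' (idx 0), next='b' -> output (0, 'b'), add 'b' as idx 5
Step 6: w='a' (idx 1), end of input -> output (1, '')


Encoded: [(0, 'a'), (1, 'a'), (1, 'b'), (3, 'a'), (0, 'b'), (1, '')]


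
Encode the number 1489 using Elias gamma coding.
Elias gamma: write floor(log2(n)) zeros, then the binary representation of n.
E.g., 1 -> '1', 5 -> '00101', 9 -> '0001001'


num_bits = floor(log2(1489)) + 1 = 11
leading_zeros = num_bits - 1 = 10
binary(1489) = 10111010001

Elias gamma(1489) = '0000000000' + '10111010001' = 000000000010111010001 (21 bits)


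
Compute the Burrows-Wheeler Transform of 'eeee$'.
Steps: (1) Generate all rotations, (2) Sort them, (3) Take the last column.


Rotations (sorted):
  0: $eeee -> last char: e
  1: e$eee -> last char: e
  2: ee$ee -> last char: e
  3: eee$e -> last char: e
  4: eeee$ -> last char: $


BWT = eeee$


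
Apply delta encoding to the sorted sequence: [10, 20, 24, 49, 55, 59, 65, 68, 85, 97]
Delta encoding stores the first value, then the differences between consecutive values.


First value: 10
Deltas:
  20 - 10 = 10
  24 - 20 = 4
  49 - 24 = 25
  55 - 49 = 6
  59 - 55 = 4
  65 - 59 = 6
  68 - 65 = 3
  85 - 68 = 17
  97 - 85 = 12


Delta encoded: [10, 10, 4, 25, 6, 4, 6, 3, 17, 12]


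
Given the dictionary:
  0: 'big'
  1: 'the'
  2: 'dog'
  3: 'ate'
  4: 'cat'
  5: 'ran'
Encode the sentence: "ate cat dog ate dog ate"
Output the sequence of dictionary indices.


Look up each word in the dictionary:
  'ate' -> 3
  'cat' -> 4
  'dog' -> 2
  'ate' -> 3
  'dog' -> 2
  'ate' -> 3

Encoded: [3, 4, 2, 3, 2, 3]


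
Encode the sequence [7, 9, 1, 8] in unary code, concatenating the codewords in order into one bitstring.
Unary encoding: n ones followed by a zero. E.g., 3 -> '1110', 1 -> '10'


Encode each number as n ones followed by a terminating 0:
  7 -> 11111110 (8 bits)
  9 -> 1111111110 (10 bits)
  1 -> 10 (2 bits)
  8 -> 111111110 (9 bits)
Total length = 8 + 10 + 2 + 9 = 29 bits.

Unary([7, 9, 1, 8]) = 11111110111111111010111111110 (29 bits)


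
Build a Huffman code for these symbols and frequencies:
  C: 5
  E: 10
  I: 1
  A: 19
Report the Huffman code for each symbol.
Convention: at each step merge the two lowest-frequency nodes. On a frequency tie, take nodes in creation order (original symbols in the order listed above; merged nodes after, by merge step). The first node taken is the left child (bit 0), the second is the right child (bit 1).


Huffman tree construction:
Step 1: Merge I(1) + C(5) = 6
Step 2: Merge (I+C)(6) + E(10) = 16
Step 3: Merge ((I+C)+E)(16) + A(19) = 35
Read each symbol's code off the tree from the root (left child = 0, right child = 1).

Codes:
  C: 001 (length 3)
  E: 01 (length 2)
  I: 000 (length 3)
  A: 1 (length 1)
Average code length: 57/35 = 1.6286 bits/symbol


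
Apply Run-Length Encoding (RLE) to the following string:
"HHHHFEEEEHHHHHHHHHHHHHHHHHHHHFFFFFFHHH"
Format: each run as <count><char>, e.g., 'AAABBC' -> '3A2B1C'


Scanning runs left to right:
  i=0: run of 'H' x 4 -> '4H'
  i=4: run of 'F' x 1 -> '1F'
  i=5: run of 'E' x 4 -> '4E'
  i=9: run of 'H' x 20 -> '20H'
  i=29: run of 'F' x 6 -> '6F'
  i=35: run of 'H' x 3 -> '3H'

RLE = 4H1F4E20H6F3H


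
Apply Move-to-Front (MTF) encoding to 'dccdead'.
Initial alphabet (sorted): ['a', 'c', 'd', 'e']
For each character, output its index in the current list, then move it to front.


MTF encoding:
'd': index 2 in ['a', 'c', 'd', 'e'] -> ['d', 'a', 'c', 'e']
'c': index 2 in ['d', 'a', 'c', 'e'] -> ['c', 'd', 'a', 'e']
'c': index 0 in ['c', 'd', 'a', 'e'] -> ['c', 'd', 'a', 'e']
'd': index 1 in ['c', 'd', 'a', 'e'] -> ['d', 'c', 'a', 'e']
'e': index 3 in ['d', 'c', 'a', 'e'] -> ['e', 'd', 'c', 'a']
'a': index 3 in ['e', 'd', 'c', 'a'] -> ['a', 'e', 'd', 'c']
'd': index 2 in ['a', 'e', 'd', 'c'] -> ['d', 'a', 'e', 'c']


Output: [2, 2, 0, 1, 3, 3, 2]


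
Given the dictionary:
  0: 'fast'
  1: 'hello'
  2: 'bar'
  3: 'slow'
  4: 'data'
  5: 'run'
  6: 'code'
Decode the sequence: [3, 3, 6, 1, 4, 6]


Look up each index in the dictionary:
  3 -> 'slow'
  3 -> 'slow'
  6 -> 'code'
  1 -> 'hello'
  4 -> 'data'
  6 -> 'code'

Decoded: "slow slow code hello data code"


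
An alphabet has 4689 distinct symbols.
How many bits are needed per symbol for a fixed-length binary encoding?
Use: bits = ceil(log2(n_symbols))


log2(4689) = 12.1951
Bracket: 2^12 = 4096 < 4689 <= 2^13 = 8192
So ceil(log2(4689)) = 13

bits = ceil(log2(4689)) = ceil(12.1951) = 13 bits


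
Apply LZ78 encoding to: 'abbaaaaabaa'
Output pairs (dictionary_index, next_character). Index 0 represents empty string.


LZ78 encoding steps:
Dictionary: {0: ''}
Step 1: w='' (idx 0), next='a' -> output (0, 'a'), add 'a' as idx 1
Step 2: w='' (idx 0), next='b' -> output (0, 'b'), add 'b' as idx 2
Step 3: w='b' (idx 2), next='a' -> output (2, 'a'), add 'ba' as idx 3
Step 4: w='a' (idx 1), next='a' -> output (1, 'a'), add 'aa' as idx 4
Step 5: w='aa' (idx 4), next='b' -> output (4, 'b'), add 'aab' as idx 5
Step 6: w='aa' (idx 4), end of input -> output (4, '')


Encoded: [(0, 'a'), (0, 'b'), (2, 'a'), (1, 'a'), (4, 'b'), (4, '')]


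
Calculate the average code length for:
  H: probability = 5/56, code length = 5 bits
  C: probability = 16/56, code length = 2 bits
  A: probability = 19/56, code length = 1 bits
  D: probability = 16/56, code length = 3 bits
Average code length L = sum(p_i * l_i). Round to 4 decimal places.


Weighted contributions p_i * l_i:
  H: (5/56) * 5 = 25/56
  C: (16/56) * 2 = 32/56
  A: (19/56) * 1 = 19/56
  D: (16/56) * 3 = 48/56
Sum = (25 + 32 + 19 + 48)/56 = 124/56

L = 124/56 = 2.2143 bits/symbol


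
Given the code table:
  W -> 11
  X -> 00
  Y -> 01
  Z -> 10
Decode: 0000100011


Decoding:
00 -> X
00 -> X
10 -> Z
00 -> X
11 -> W


Result: XXZXW


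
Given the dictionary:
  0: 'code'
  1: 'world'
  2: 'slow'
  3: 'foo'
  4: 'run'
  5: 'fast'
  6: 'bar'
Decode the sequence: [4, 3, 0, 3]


Look up each index in the dictionary:
  4 -> 'run'
  3 -> 'foo'
  0 -> 'code'
  3 -> 'foo'

Decoded: "run foo code foo"


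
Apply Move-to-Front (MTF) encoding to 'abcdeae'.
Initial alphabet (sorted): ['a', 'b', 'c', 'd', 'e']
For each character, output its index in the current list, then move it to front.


MTF encoding:
'a': index 0 in ['a', 'b', 'c', 'd', 'e'] -> ['a', 'b', 'c', 'd', 'e']
'b': index 1 in ['a', 'b', 'c', 'd', 'e'] -> ['b', 'a', 'c', 'd', 'e']
'c': index 2 in ['b', 'a', 'c', 'd', 'e'] -> ['c', 'b', 'a', 'd', 'e']
'd': index 3 in ['c', 'b', 'a', 'd', 'e'] -> ['d', 'c', 'b', 'a', 'e']
'e': index 4 in ['d', 'c', 'b', 'a', 'e'] -> ['e', 'd', 'c', 'b', 'a']
'a': index 4 in ['e', 'd', 'c', 'b', 'a'] -> ['a', 'e', 'd', 'c', 'b']
'e': index 1 in ['a', 'e', 'd', 'c', 'b'] -> ['e', 'a', 'd', 'c', 'b']


Output: [0, 1, 2, 3, 4, 4, 1]


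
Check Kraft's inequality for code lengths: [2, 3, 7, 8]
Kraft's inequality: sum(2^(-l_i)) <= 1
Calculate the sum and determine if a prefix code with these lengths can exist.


Sum = 2^(-2) + 2^(-3) + 2^(-7) + 2^(-8)
    = 0.25 + 0.125 + 0.0078125 + 0.00390625
    = 99/256 = 0.38671875
Since 0.38671875 <= 1, Kraft's inequality IS satisfied.
A prefix code with these lengths CAN exist.

Kraft sum = 0.38671875. Satisfied.


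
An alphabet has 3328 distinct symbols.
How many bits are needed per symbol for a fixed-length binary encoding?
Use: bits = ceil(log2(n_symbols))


log2(3328) = 11.7004
Bracket: 2^11 = 2048 < 3328 <= 2^12 = 4096
So ceil(log2(3328)) = 12

bits = ceil(log2(3328)) = ceil(11.7004) = 12 bits


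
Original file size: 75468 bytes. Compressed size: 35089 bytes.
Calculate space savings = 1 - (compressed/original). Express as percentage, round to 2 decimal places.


ratio = compressed/original = 35089/75468 = 0.464952
savings = 1 - ratio = 1 - 0.464952 = 0.535048
as a percentage: 0.535048 * 100 = 53.5%

Space savings = 1 - 35089/75468 = 53.5%


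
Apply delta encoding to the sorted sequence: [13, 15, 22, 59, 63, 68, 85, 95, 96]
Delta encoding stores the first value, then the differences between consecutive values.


First value: 13
Deltas:
  15 - 13 = 2
  22 - 15 = 7
  59 - 22 = 37
  63 - 59 = 4
  68 - 63 = 5
  85 - 68 = 17
  95 - 85 = 10
  96 - 95 = 1


Delta encoded: [13, 2, 7, 37, 4, 5, 17, 10, 1]


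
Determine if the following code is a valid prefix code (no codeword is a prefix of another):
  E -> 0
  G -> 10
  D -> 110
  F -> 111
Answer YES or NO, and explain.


Checking each pair (does one codeword prefix another?):
  E='0' vs G='10': no prefix
  E='0' vs D='110': no prefix
  E='0' vs F='111': no prefix
  G='10' vs E='0': no prefix
  G='10' vs D='110': no prefix
  G='10' vs F='111': no prefix
  D='110' vs E='0': no prefix
  D='110' vs G='10': no prefix
  D='110' vs F='111': no prefix
  F='111' vs E='0': no prefix
  F='111' vs G='10': no prefix
  F='111' vs D='110': no prefix
No violation found over all pairs.

YES -- this is a valid prefix code. No codeword is a prefix of any other codeword.


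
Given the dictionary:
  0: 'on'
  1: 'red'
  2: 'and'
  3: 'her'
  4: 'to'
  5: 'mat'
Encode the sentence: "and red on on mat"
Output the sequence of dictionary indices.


Look up each word in the dictionary:
  'and' -> 2
  'red' -> 1
  'on' -> 0
  'on' -> 0
  'mat' -> 5

Encoded: [2, 1, 0, 0, 5]


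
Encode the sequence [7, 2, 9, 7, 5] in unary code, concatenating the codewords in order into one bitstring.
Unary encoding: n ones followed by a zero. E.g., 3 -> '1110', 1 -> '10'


Encode each number as n ones followed by a terminating 0:
  7 -> 11111110 (8 bits)
  2 -> 110 (3 bits)
  9 -> 1111111110 (10 bits)
  7 -> 11111110 (8 bits)
  5 -> 111110 (6 bits)
Total length = 8 + 3 + 10 + 8 + 6 = 35 bits.

Unary([7, 2, 9, 7, 5]) = 11111110110111111111011111110111110 (35 bits)


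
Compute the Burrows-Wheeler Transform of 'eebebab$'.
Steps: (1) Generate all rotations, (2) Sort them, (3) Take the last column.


Rotations (sorted):
  0: $eebebab -> last char: b
  1: ab$eebeb -> last char: b
  2: b$eebeba -> last char: a
  3: bab$eebe -> last char: e
  4: bebab$ee -> last char: e
  5: ebab$eeb -> last char: b
  6: ebebab$e -> last char: e
  7: eebebab$ -> last char: $


BWT = bbaeebe$


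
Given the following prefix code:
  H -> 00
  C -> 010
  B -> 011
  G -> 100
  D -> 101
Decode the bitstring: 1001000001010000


Decoding step by step:
Bits 100 -> G
Bits 100 -> G
Bits 00 -> H
Bits 010 -> C
Bits 100 -> G
Bits 00 -> H


Decoded message: GGHCGH


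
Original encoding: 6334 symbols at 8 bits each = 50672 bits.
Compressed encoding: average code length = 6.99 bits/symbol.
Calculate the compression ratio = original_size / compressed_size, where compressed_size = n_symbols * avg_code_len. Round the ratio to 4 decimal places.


original_size = n_symbols * orig_bits = 6334 * 8 = 50672 bits
compressed_size = n_symbols * avg_code_len = 6334 * 6.99 = 44274.66 bits
ratio = original_size / compressed_size = 50672 / 44274.66 = 1.1445

Compression ratio = 1.1445


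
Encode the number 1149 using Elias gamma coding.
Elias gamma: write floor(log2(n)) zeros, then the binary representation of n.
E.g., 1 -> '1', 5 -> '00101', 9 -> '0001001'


num_bits = floor(log2(1149)) + 1 = 11
leading_zeros = num_bits - 1 = 10
binary(1149) = 10001111101

Elias gamma(1149) = '0000000000' + '10001111101' = 000000000010001111101 (21 bits)


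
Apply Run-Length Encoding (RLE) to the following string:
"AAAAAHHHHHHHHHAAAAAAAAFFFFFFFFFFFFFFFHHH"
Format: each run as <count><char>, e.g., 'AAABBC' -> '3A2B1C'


Scanning runs left to right:
  i=0: run of 'A' x 5 -> '5A'
  i=5: run of 'H' x 9 -> '9H'
  i=14: run of 'A' x 8 -> '8A'
  i=22: run of 'F' x 15 -> '15F'
  i=37: run of 'H' x 3 -> '3H'

RLE = 5A9H8A15F3H


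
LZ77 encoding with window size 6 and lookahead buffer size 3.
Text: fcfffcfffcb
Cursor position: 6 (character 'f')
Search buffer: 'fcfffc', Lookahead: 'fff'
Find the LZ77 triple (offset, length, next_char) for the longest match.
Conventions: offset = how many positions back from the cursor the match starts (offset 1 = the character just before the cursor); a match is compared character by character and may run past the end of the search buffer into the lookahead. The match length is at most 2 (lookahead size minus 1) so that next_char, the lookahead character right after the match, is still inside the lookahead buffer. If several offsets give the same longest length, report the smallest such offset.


Try each offset into the search buffer:
  offset=1 (pos 5, char 'c'): match length 0
  offset=2 (pos 4, char 'f'): match length 1
  offset=3 (pos 3, char 'f'): match length 2
  offset=4 (pos 2, char 'f'): match length 2
  offset=5 (pos 1, char 'c'): match length 0
  offset=6 (pos 0, char 'f'): match length 1
Longest match has length 2, found at offsets 3, 4; take the smallest, offset 3.
next_char = character at position 6 + 2 = 8 -> 'f'

Best match: offset=3, length=2 (matching 'ff' starting at position 3)
LZ77 triple: (3, 2, 'f')


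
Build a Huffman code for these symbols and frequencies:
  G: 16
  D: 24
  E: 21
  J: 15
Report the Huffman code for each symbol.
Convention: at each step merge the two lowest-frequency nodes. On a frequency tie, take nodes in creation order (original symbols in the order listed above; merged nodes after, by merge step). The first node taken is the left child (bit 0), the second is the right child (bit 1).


Huffman tree construction:
Step 1: Merge J(15) + G(16) = 31
Step 2: Merge E(21) + D(24) = 45
Step 3: Merge (J+G)(31) + (E+D)(45) = 76
Read each symbol's code off the tree from the root (left child = 0, right child = 1).

Codes:
  G: 01 (length 2)
  D: 11 (length 2)
  E: 10 (length 2)
  J: 00 (length 2)
Average code length: 152/76 = 2.0000 bits/symbol


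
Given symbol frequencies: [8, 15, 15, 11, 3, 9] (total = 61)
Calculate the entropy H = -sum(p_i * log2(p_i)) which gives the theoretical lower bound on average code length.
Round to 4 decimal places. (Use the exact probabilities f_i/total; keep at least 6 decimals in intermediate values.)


Per-symbol terms -p_i * log2(p_i) with p_i = f_i/61:
  p = 8/61 = 0.131148: log2(p) = -2.930737, -p*log2(p) = 0.384359
  p = 15/61 = 0.245902: log2(p) = -2.023847, -p*log2(p) = 0.497667
  p = 15/61 = 0.245902: log2(p) = -2.023847, -p*log2(p) = 0.497667
  p = 11/61 = 0.180328: log2(p) = -2.471306, -p*log2(p) = 0.445645
  p = 3/61 = 0.049180: log2(p) = -4.345775, -p*log2(p) = 0.213727
  p = 9/61 = 0.147541: log2(p) = -2.760812, -p*log2(p) = 0.407333
H = 0.384359 + 0.497667 + 0.497667 + 0.445645 + 0.213727 + 0.407333 = 2.446398

H = 2.4464 bits/symbol


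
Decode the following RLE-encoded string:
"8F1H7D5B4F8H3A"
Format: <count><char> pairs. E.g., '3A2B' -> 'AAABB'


Expanding each <count><char> pair:
  8F -> 'FFFFFFFF'
  1H -> 'H'
  7D -> 'DDDDDDD'
  5B -> 'BBBBB'
  4F -> 'FFFF'
  8H -> 'HHHHHHHH'
  3A -> 'AAA'

Decoded = FFFFFFFFHDDDDDDDBBBBBFFFFHHHHHHHHAAA


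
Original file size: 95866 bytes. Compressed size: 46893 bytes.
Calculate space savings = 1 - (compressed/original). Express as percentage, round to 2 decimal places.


ratio = compressed/original = 46893/95866 = 0.489152
savings = 1 - ratio = 1 - 0.489152 = 0.510848
as a percentage: 0.510848 * 100 = 51.08%

Space savings = 1 - 46893/95866 = 51.08%


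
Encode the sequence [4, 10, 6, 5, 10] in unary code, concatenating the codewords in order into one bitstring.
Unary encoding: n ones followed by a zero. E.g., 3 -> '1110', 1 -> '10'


Encode each number as n ones followed by a terminating 0:
  4 -> 11110 (5 bits)
  10 -> 11111111110 (11 bits)
  6 -> 1111110 (7 bits)
  5 -> 111110 (6 bits)
  10 -> 11111111110 (11 bits)
Total length = 5 + 11 + 7 + 6 + 11 = 40 bits.

Unary([4, 10, 6, 5, 10]) = 1111011111111110111111011111011111111110 (40 bits)


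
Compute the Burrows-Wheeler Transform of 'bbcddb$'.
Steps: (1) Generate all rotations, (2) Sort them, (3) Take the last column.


Rotations (sorted):
  0: $bbcddb -> last char: b
  1: b$bbcdd -> last char: d
  2: bbcddb$ -> last char: $
  3: bcddb$b -> last char: b
  4: cddb$bb -> last char: b
  5: db$bbcd -> last char: d
  6: ddb$bbc -> last char: c


BWT = bd$bbdc


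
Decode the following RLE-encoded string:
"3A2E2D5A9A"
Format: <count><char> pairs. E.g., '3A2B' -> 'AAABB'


Expanding each <count><char> pair:
  3A -> 'AAA'
  2E -> 'EE'
  2D -> 'DD'
  5A -> 'AAAAA'
  9A -> 'AAAAAAAAA'

Decoded = AAAEEDDAAAAAAAAAAAAAA


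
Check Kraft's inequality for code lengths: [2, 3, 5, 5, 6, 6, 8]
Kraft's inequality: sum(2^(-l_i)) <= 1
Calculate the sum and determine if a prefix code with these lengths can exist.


Sum = 2^(-2) + 2^(-3) + 2^(-5) + 2^(-5) + 2^(-6) + 2^(-6) + 2^(-8)
    = 0.25 + 0.125 + 0.03125 + 0.03125 + 0.015625 + 0.015625 + 0.00390625
    = 121/256 = 0.47265625
Since 0.47265625 <= 1, Kraft's inequality IS satisfied.
A prefix code with these lengths CAN exist.

Kraft sum = 0.47265625. Satisfied.


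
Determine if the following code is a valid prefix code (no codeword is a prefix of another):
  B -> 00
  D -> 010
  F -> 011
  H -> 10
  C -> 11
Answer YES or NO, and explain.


Checking each pair (does one codeword prefix another?):
  B='00' vs D='010': no prefix
  B='00' vs F='011': no prefix
  B='00' vs H='10': no prefix
  B='00' vs C='11': no prefix
  D='010' vs B='00': no prefix
  D='010' vs F='011': no prefix
  D='010' vs H='10': no prefix
  D='010' vs C='11': no prefix
  F='011' vs B='00': no prefix
  F='011' vs D='010': no prefix
  F='011' vs H='10': no prefix
  F='011' vs C='11': no prefix
  H='10' vs B='00': no prefix
  H='10' vs D='010': no prefix
  H='10' vs F='011': no prefix
  H='10' vs C='11': no prefix
  C='11' vs B='00': no prefix
  C='11' vs D='010': no prefix
  C='11' vs F='011': no prefix
  C='11' vs H='10': no prefix
No violation found over all pairs.

YES -- this is a valid prefix code. No codeword is a prefix of any other codeword.


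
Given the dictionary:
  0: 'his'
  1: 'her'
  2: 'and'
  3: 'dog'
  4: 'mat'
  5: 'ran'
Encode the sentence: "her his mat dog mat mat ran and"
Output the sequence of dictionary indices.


Look up each word in the dictionary:
  'her' -> 1
  'his' -> 0
  'mat' -> 4
  'dog' -> 3
  'mat' -> 4
  'mat' -> 4
  'ran' -> 5
  'and' -> 2

Encoded: [1, 0, 4, 3, 4, 4, 5, 2]


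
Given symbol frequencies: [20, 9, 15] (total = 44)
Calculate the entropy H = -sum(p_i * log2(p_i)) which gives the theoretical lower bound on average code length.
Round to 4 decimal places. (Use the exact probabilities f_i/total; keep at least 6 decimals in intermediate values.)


Per-symbol terms -p_i * log2(p_i) with p_i = f_i/44:
  p = 20/44 = 0.454545: log2(p) = -1.137504, -p*log2(p) = 0.517047
  p = 9/44 = 0.204545: log2(p) = -2.289507, -p*log2(p) = 0.468308
  p = 15/44 = 0.340909: log2(p) = -1.552541, -p*log2(p) = 0.529275
H = 0.517047 + 0.468308 + 0.529275 = 1.514630

H = 1.5146 bits/symbol


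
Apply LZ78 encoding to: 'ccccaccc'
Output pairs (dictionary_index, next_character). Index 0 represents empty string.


LZ78 encoding steps:
Dictionary: {0: ''}
Step 1: w='' (idx 0), next='c' -> output (0, 'c'), add 'c' as idx 1
Step 2: w='c' (idx 1), next='c' -> output (1, 'c'), add 'cc' as idx 2
Step 3: w='c' (idx 1), next='a' -> output (1, 'a'), add 'ca' as idx 3
Step 4: w='cc' (idx 2), next='c' -> output (2, 'c'), add 'ccc' as idx 4


Encoded: [(0, 'c'), (1, 'c'), (1, 'a'), (2, 'c')]


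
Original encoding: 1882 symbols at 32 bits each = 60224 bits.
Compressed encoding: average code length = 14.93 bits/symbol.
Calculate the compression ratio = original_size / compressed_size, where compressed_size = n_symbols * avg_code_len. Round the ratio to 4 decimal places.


original_size = n_symbols * orig_bits = 1882 * 32 = 60224 bits
compressed_size = n_symbols * avg_code_len = 1882 * 14.93 = 28098.26 bits
ratio = original_size / compressed_size = 60224 / 28098.26 = 2.1433

Compression ratio = 2.1433


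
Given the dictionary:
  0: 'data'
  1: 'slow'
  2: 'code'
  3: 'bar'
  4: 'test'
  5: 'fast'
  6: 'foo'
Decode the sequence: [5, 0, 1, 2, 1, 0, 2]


Look up each index in the dictionary:
  5 -> 'fast'
  0 -> 'data'
  1 -> 'slow'
  2 -> 'code'
  1 -> 'slow'
  0 -> 'data'
  2 -> 'code'

Decoded: "fast data slow code slow data code"


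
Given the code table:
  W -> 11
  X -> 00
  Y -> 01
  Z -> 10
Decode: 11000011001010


Decoding:
11 -> W
00 -> X
00 -> X
11 -> W
00 -> X
10 -> Z
10 -> Z


Result: WXXWXZZ


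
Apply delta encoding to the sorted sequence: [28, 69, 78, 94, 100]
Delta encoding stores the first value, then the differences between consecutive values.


First value: 28
Deltas:
  69 - 28 = 41
  78 - 69 = 9
  94 - 78 = 16
  100 - 94 = 6


Delta encoded: [28, 41, 9, 16, 6]


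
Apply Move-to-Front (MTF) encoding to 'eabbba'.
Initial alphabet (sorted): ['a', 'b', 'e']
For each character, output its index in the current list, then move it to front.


MTF encoding:
'e': index 2 in ['a', 'b', 'e'] -> ['e', 'a', 'b']
'a': index 1 in ['e', 'a', 'b'] -> ['a', 'e', 'b']
'b': index 2 in ['a', 'e', 'b'] -> ['b', 'a', 'e']
'b': index 0 in ['b', 'a', 'e'] -> ['b', 'a', 'e']
'b': index 0 in ['b', 'a', 'e'] -> ['b', 'a', 'e']
'a': index 1 in ['b', 'a', 'e'] -> ['a', 'b', 'e']


Output: [2, 1, 2, 0, 0, 1]


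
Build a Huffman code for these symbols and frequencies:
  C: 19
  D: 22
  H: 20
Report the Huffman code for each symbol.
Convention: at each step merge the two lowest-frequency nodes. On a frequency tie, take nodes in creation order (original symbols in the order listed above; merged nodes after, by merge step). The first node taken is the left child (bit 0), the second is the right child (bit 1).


Huffman tree construction:
Step 1: Merge C(19) + H(20) = 39
Step 2: Merge D(22) + (C+H)(39) = 61
Read each symbol's code off the tree from the root (left child = 0, right child = 1).

Codes:
  C: 10 (length 2)
  D: 0 (length 1)
  H: 11 (length 2)
Average code length: 100/61 = 1.6393 bits/symbol


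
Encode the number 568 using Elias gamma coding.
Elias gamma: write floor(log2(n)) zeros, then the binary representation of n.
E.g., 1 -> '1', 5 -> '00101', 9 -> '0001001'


num_bits = floor(log2(568)) + 1 = 10
leading_zeros = num_bits - 1 = 9
binary(568) = 1000111000

Elias gamma(568) = '000000000' + '1000111000' = 0000000001000111000 (19 bits)


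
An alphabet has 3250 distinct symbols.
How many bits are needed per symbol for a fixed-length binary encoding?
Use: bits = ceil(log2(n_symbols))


log2(3250) = 11.6662
Bracket: 2^11 = 2048 < 3250 <= 2^12 = 4096
So ceil(log2(3250)) = 12

bits = ceil(log2(3250)) = ceil(11.6662) = 12 bits


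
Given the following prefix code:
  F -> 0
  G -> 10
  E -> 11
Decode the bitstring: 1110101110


Decoding step by step:
Bits 11 -> E
Bits 10 -> G
Bits 10 -> G
Bits 11 -> E
Bits 10 -> G


Decoded message: EGGEG


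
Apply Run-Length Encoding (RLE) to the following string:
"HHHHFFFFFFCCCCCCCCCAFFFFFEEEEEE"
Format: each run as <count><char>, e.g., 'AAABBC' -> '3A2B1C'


Scanning runs left to right:
  i=0: run of 'H' x 4 -> '4H'
  i=4: run of 'F' x 6 -> '6F'
  i=10: run of 'C' x 9 -> '9C'
  i=19: run of 'A' x 1 -> '1A'
  i=20: run of 'F' x 5 -> '5F'
  i=25: run of 'E' x 6 -> '6E'

RLE = 4H6F9C1A5F6E


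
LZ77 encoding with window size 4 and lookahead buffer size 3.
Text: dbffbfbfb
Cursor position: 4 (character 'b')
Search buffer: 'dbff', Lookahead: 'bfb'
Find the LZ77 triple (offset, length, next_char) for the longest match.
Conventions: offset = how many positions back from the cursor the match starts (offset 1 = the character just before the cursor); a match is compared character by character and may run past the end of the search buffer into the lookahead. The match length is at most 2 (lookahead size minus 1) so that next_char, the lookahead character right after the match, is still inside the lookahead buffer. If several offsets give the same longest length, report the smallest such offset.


Try each offset into the search buffer:
  offset=1 (pos 3, char 'f'): match length 0
  offset=2 (pos 2, char 'f'): match length 0
  offset=3 (pos 1, char 'b'): match length 2
  offset=4 (pos 0, char 'd'): match length 0
Longest match has length 2 at offset 3.
next_char = character at position 4 + 2 = 6 -> 'b'

Best match: offset=3, length=2 (matching 'bf' starting at position 1)
LZ77 triple: (3, 2, 'b')


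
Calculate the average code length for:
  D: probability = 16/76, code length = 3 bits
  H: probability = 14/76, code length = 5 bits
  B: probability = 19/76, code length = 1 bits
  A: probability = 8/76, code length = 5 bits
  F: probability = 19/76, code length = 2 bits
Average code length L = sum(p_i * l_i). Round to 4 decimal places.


Weighted contributions p_i * l_i:
  D: (16/76) * 3 = 48/76
  H: (14/76) * 5 = 70/76
  B: (19/76) * 1 = 19/76
  A: (8/76) * 5 = 40/76
  F: (19/76) * 2 = 38/76
Sum = (48 + 70 + 19 + 40 + 38)/76 = 215/76

L = 215/76 = 2.8289 bits/symbol


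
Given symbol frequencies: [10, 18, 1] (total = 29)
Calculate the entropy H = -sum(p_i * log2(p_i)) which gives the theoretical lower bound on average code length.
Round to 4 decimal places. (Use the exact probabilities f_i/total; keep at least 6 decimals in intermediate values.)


Per-symbol terms -p_i * log2(p_i) with p_i = f_i/29:
  p = 10/29 = 0.344828: log2(p) = -1.536053, -p*log2(p) = 0.529673
  p = 18/29 = 0.620690: log2(p) = -0.688056, -p*log2(p) = 0.427069
  p = 1/29 = 0.034483: log2(p) = -4.857981, -p*log2(p) = 0.167517
H = 0.529673 + 0.427069 + 0.167517 = 1.124259

H = 1.1243 bits/symbol


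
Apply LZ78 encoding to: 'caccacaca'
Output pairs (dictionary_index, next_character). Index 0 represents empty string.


LZ78 encoding steps:
Dictionary: {0: ''}
Step 1: w='' (idx 0), next='c' -> output (0, 'c'), add 'c' as idx 1
Step 2: w='' (idx 0), next='a' -> output (0, 'a'), add 'a' as idx 2
Step 3: w='c' (idx 1), next='c' -> output (1, 'c'), add 'cc' as idx 3
Step 4: w='a' (idx 2), next='c' -> output (2, 'c'), add 'ac' as idx 4
Step 5: w='ac' (idx 4), next='a' -> output (4, 'a'), add 'aca' as idx 5


Encoded: [(0, 'c'), (0, 'a'), (1, 'c'), (2, 'c'), (4, 'a')]


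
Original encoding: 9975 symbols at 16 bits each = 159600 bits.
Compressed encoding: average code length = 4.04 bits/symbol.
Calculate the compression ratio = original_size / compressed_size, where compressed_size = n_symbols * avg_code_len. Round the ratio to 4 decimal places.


original_size = n_symbols * orig_bits = 9975 * 16 = 159600 bits
compressed_size = n_symbols * avg_code_len = 9975 * 4.04 = 40299.0 bits
ratio = original_size / compressed_size = 159600 / 40299.0 = 3.9604

Compression ratio = 3.9604


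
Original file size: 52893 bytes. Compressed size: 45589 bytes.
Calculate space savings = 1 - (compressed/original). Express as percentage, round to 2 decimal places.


ratio = compressed/original = 45589/52893 = 0.86191
savings = 1 - ratio = 1 - 0.86191 = 0.13809
as a percentage: 0.13809 * 100 = 13.81%

Space savings = 1 - 45589/52893 = 13.81%


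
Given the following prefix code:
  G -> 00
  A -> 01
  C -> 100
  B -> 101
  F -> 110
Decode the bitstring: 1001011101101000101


Decoding step by step:
Bits 100 -> C
Bits 101 -> B
Bits 110 -> F
Bits 110 -> F
Bits 100 -> C
Bits 01 -> A
Bits 01 -> A


Decoded message: CBFFCAA


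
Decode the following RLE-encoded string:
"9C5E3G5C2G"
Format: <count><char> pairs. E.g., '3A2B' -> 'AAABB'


Expanding each <count><char> pair:
  9C -> 'CCCCCCCCC'
  5E -> 'EEEEE'
  3G -> 'GGG'
  5C -> 'CCCCC'
  2G -> 'GG'

Decoded = CCCCCCCCCEEEEEGGGCCCCCGG


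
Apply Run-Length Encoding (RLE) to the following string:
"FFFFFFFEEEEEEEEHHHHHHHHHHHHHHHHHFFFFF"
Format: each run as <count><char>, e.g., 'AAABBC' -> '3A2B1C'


Scanning runs left to right:
  i=0: run of 'F' x 7 -> '7F'
  i=7: run of 'E' x 8 -> '8E'
  i=15: run of 'H' x 17 -> '17H'
  i=32: run of 'F' x 5 -> '5F'

RLE = 7F8E17H5F


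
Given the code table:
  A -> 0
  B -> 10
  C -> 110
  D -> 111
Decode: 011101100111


Decoding:
0 -> A
111 -> D
0 -> A
110 -> C
0 -> A
111 -> D


Result: ADACAD


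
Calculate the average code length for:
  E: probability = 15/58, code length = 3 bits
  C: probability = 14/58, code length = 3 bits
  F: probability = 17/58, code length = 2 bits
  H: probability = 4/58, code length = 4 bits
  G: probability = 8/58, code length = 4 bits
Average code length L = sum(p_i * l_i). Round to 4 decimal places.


Weighted contributions p_i * l_i:
  E: (15/58) * 3 = 45/58
  C: (14/58) * 3 = 42/58
  F: (17/58) * 2 = 34/58
  H: (4/58) * 4 = 16/58
  G: (8/58) * 4 = 32/58
Sum = (45 + 42 + 34 + 16 + 32)/58 = 169/58

L = 169/58 = 2.9138 bits/symbol


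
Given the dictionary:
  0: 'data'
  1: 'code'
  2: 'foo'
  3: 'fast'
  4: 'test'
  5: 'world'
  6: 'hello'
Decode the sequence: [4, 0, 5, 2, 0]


Look up each index in the dictionary:
  4 -> 'test'
  0 -> 'data'
  5 -> 'world'
  2 -> 'foo'
  0 -> 'data'

Decoded: "test data world foo data"


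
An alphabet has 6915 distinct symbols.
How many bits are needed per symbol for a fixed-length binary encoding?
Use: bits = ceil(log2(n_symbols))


log2(6915) = 12.7555
Bracket: 2^12 = 4096 < 6915 <= 2^13 = 8192
So ceil(log2(6915)) = 13

bits = ceil(log2(6915)) = ceil(12.7555) = 13 bits


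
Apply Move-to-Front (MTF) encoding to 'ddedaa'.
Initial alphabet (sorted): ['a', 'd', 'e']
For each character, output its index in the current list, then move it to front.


MTF encoding:
'd': index 1 in ['a', 'd', 'e'] -> ['d', 'a', 'e']
'd': index 0 in ['d', 'a', 'e'] -> ['d', 'a', 'e']
'e': index 2 in ['d', 'a', 'e'] -> ['e', 'd', 'a']
'd': index 1 in ['e', 'd', 'a'] -> ['d', 'e', 'a']
'a': index 2 in ['d', 'e', 'a'] -> ['a', 'd', 'e']
'a': index 0 in ['a', 'd', 'e'] -> ['a', 'd', 'e']


Output: [1, 0, 2, 1, 2, 0]


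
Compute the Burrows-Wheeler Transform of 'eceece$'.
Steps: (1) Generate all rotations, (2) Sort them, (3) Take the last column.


Rotations (sorted):
  0: $eceece -> last char: e
  1: ce$ecee -> last char: e
  2: ceece$e -> last char: e
  3: e$eceec -> last char: c
  4: ece$ece -> last char: e
  5: eceece$ -> last char: $
  6: eece$ec -> last char: c


BWT = eeece$c


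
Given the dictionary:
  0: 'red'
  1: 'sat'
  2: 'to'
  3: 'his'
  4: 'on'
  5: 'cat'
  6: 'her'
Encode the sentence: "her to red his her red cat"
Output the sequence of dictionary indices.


Look up each word in the dictionary:
  'her' -> 6
  'to' -> 2
  'red' -> 0
  'his' -> 3
  'her' -> 6
  'red' -> 0
  'cat' -> 5

Encoded: [6, 2, 0, 3, 6, 0, 5]


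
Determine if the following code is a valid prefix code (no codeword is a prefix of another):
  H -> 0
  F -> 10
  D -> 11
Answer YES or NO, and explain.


Checking each pair (does one codeword prefix another?):
  H='0' vs F='10': no prefix
  H='0' vs D='11': no prefix
  F='10' vs H='0': no prefix
  F='10' vs D='11': no prefix
  D='11' vs H='0': no prefix
  D='11' vs F='10': no prefix
No violation found over all pairs.

YES -- this is a valid prefix code. No codeword is a prefix of any other codeword.


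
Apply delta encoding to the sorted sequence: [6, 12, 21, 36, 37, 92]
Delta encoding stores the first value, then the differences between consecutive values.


First value: 6
Deltas:
  12 - 6 = 6
  21 - 12 = 9
  36 - 21 = 15
  37 - 36 = 1
  92 - 37 = 55


Delta encoded: [6, 6, 9, 15, 1, 55]


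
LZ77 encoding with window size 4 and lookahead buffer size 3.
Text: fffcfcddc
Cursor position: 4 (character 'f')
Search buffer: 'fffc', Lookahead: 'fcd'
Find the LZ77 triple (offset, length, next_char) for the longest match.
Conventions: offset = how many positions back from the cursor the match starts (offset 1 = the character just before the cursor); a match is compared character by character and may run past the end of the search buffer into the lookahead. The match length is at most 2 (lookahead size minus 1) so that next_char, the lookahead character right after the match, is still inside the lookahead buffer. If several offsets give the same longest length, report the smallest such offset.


Try each offset into the search buffer:
  offset=1 (pos 3, char 'c'): match length 0
  offset=2 (pos 2, char 'f'): match length 2
  offset=3 (pos 1, char 'f'): match length 1
  offset=4 (pos 0, char 'f'): match length 1
Longest match has length 2 at offset 2.
next_char = character at position 4 + 2 = 6 -> 'd'

Best match: offset=2, length=2 (matching 'fc' starting at position 2)
LZ77 triple: (2, 2, 'd')


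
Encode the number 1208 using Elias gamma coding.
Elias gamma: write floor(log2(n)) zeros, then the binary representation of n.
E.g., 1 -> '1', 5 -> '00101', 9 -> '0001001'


num_bits = floor(log2(1208)) + 1 = 11
leading_zeros = num_bits - 1 = 10
binary(1208) = 10010111000

Elias gamma(1208) = '0000000000' + '10010111000' = 000000000010010111000 (21 bits)


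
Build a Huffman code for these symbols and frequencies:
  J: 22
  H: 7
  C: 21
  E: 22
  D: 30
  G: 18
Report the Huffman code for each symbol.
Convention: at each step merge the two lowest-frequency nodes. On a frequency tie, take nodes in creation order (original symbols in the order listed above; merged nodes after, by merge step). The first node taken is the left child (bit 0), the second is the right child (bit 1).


Huffman tree construction:
Step 1: Merge H(7) + G(18) = 25
Step 2: Merge C(21) + J(22) = 43
Step 3: Merge E(22) + (H+G)(25) = 47
Step 4: Merge D(30) + (C+J)(43) = 73
Step 5: Merge (E+(H+G))(47) + (D+(C+J))(73) = 120
Read each symbol's code off the tree from the root (left child = 0, right child = 1).

Codes:
  J: 111 (length 3)
  H: 010 (length 3)
  C: 110 (length 3)
  E: 00 (length 2)
  D: 10 (length 2)
  G: 011 (length 3)
Average code length: 308/120 = 2.5667 bits/symbol


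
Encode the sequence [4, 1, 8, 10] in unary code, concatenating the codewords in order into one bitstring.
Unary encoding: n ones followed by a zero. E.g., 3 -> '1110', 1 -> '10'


Encode each number as n ones followed by a terminating 0:
  4 -> 11110 (5 bits)
  1 -> 10 (2 bits)
  8 -> 111111110 (9 bits)
  10 -> 11111111110 (11 bits)
Total length = 5 + 2 + 9 + 11 = 27 bits.

Unary([4, 1, 8, 10]) = 111101011111111011111111110 (27 bits)


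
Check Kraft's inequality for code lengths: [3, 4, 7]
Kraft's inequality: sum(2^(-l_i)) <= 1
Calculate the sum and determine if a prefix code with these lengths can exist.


Sum = 2^(-3) + 2^(-4) + 2^(-7)
    = 0.125 + 0.0625 + 0.0078125
    = 25/128 = 0.1953125
Since 0.1953125 <= 1, Kraft's inequality IS satisfied.
A prefix code with these lengths CAN exist.

Kraft sum = 0.1953125. Satisfied.


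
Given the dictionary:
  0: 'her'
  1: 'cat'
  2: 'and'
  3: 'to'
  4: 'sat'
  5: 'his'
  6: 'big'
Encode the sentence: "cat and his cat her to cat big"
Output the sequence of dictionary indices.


Look up each word in the dictionary:
  'cat' -> 1
  'and' -> 2
  'his' -> 5
  'cat' -> 1
  'her' -> 0
  'to' -> 3
  'cat' -> 1
  'big' -> 6

Encoded: [1, 2, 5, 1, 0, 3, 1, 6]


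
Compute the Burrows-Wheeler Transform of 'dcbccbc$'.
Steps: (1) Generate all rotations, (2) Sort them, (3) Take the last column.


Rotations (sorted):
  0: $dcbccbc -> last char: c
  1: bc$dcbcc -> last char: c
  2: bccbc$dc -> last char: c
  3: c$dcbccb -> last char: b
  4: cbc$dcbc -> last char: c
  5: cbccbc$d -> last char: d
  6: ccbc$dcb -> last char: b
  7: dcbccbc$ -> last char: $


BWT = cccbcdb$


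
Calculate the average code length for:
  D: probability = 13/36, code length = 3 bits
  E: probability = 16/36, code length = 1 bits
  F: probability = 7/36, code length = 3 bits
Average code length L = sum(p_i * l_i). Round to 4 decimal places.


Weighted contributions p_i * l_i:
  D: (13/36) * 3 = 39/36
  E: (16/36) * 1 = 16/36
  F: (7/36) * 3 = 21/36
Sum = (39 + 16 + 21)/36 = 76/36

L = 76/36 = 2.1111 bits/symbol


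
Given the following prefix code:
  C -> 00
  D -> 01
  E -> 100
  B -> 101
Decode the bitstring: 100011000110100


Decoding step by step:
Bits 100 -> E
Bits 01 -> D
Bits 100 -> E
Bits 01 -> D
Bits 101 -> B
Bits 00 -> C


Decoded message: EDEDBC


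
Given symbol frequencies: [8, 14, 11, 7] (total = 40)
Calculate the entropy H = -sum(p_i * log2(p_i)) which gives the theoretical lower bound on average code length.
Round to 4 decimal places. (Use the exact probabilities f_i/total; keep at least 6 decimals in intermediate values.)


Per-symbol terms -p_i * log2(p_i) with p_i = f_i/40:
  p = 8/40 = 0.200000: log2(p) = -2.321928, -p*log2(p) = 0.464386
  p = 14/40 = 0.350000: log2(p) = -1.514573, -p*log2(p) = 0.530101
  p = 11/40 = 0.275000: log2(p) = -1.862496, -p*log2(p) = 0.512187
  p = 7/40 = 0.175000: log2(p) = -2.514573, -p*log2(p) = 0.440050
H = 0.464386 + 0.530101 + 0.512187 + 0.440050 = 1.946724

H = 1.9467 bits/symbol
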